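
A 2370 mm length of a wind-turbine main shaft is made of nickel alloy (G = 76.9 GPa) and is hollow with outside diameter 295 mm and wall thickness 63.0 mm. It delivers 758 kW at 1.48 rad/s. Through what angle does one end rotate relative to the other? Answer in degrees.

1.36°

ω = 1.48 rad/s, so T = P/ω = 758×10³ / 1.480 = 512200 N·m.
J = π(d_o⁴ − d_i⁴)/32 = π(0.295⁴ − 0.169⁴)/32 = 6.634×10^-4 m⁴.
θ = T·L/(G·J) = 512200 × 2.37 / (76.9×10⁹ × 6.634×10^-4) = 0.02379 rad.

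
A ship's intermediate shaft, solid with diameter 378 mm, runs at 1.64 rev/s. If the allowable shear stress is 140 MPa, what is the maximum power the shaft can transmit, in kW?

J = πd⁴/32 = π(0.378)⁴/32 = 2.004×10^-3 m⁴.
T_max = τ_allow·J/r = 1.40×10^8 × 2.004×10^-3 / 0.189 = 1.485e6 N·m.
ω = 2π·1.64 = 10.30 rad/s, so P_max = T_max·ω = 1.530×10^7 W.

15300 kW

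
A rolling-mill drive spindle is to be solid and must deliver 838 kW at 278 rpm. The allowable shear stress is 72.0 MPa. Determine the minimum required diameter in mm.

127 mm

ω = 2π·278/60 = 29.11 rad/s, so T = P/ω = 838×10³ / 29.11 = 28790 N·m.
For a solid shaft τ_max = 16T/(πd³), so d = (16T/(π τ_allow))^(1/3) = (16·28790/(π·7.20×10^7))^(1/3) = 0.1267 m.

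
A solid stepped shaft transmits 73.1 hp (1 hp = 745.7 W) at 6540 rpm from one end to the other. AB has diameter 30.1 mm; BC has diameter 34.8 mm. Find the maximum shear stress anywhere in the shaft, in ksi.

ω = 2π·6540/60 = 684.9 rad/s, so T = P/ω = 73.1×745.7 / 684.9 = 79.59 N·m.
Under the same torque, τ_max = 16T/(πd³) is largest where d is smallest — segment AB (d = 30.1 mm).
τ_max = 16·79.59/(π·(0.0301)³) = 1.486×10^7 Pa.

2.16 ksi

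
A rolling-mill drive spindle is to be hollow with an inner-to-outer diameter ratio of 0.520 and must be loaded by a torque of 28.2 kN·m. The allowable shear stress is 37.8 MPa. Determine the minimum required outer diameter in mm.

160 mm

For a hollow shaft with d_i/d_o = 0.520: τ_max = 16T/(π d_o³ (1−k⁴)), so d_o = [16T/(π τ_allow (1−k⁴))]^(1/3) = [16·28200/(π·3.78×10^7·0.9269)]^(1/3) = 0.1600 m.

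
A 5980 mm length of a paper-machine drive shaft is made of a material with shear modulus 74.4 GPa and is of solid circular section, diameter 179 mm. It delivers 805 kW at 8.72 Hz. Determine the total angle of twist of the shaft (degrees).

ω = 2π·8.72 = 54.79 rad/s, so T = P/ω = 805×10³ / 54.79 = 14690 N·m.
J = πd⁴/32 = π(0.179)⁴/32 = 1.008×10^-4 m⁴.
θ = T·L/(G·J) = 14690 × 5.98 / (74.4×10⁹ × 1.008×10^-4) = 0.01172 rad.

0.671°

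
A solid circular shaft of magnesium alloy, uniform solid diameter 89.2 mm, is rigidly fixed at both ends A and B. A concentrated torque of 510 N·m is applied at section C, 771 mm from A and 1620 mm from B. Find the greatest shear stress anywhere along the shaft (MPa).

2.48 MPa

With uniform GJ and both ends fixed, compatibility θ_AC = θ_CB gives T_A·a = T_B·b, together with T_A + T_B = T₀.
T_A = T₀·b/(a+b) = 510.0·1620/2391 = 345.5 N·m; T_B = 164.5 N·m.
τ in each portion: τ_AC = 2.48×10^6 Pa, τ_CB = 1.18×10^6 Pa; maximum is in AC.
τ_max = T_AC·r/J = 345.5·0.0446/6.22×10^-6 = 2.480×10^6 Pa.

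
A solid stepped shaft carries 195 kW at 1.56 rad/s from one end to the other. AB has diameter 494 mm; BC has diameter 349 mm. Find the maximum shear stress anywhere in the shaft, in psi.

ω = 1.56 rad/s, so T = P/ω = 195×10³ / 1.560 = 125000 N·m.
Under the same torque, τ_max = 16T/(πd³) is largest where d is smallest — segment BC (d = 349 mm).
τ_max = 16·125000/(π·(0.349)³) = 1.498×10^7 Pa.

2170 psi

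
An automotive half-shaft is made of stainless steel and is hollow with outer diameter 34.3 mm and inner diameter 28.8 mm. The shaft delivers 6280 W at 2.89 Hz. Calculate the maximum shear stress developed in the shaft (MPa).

86.8 MPa

ω = 2π·2.89 = 18.16 rad/s, so T = P/ω = 6280 / 18.16 = 345.8 N·m.
J = π(d_o⁴ − d_i⁴)/32 = π(0.0343⁴ − 0.0288⁴)/32 = 6.835×10^-8 m⁴.
τ_max = T·r/J = 345.8 × 0.0171 / 6.835×10^-8 = 8.678×10^7 Pa.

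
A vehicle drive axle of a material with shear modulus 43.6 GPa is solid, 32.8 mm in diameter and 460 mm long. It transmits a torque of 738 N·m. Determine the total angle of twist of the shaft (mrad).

J = πd⁴/32 = π(0.0328)⁴/32 = 1.136×10^-7 m⁴.
θ = T·L/(G·J) = 738.0 × 0.460 / (43.6×10⁹ × 1.136×10^-7) = 0.06852 rad.

68.5 mrad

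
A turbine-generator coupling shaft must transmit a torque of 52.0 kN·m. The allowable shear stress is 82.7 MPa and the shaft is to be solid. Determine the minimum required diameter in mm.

For a solid shaft τ_max = 16T/(πd³), so d = (16T/(π τ_allow))^(1/3) = (16·52000/(π·8.27×10^7))^(1/3) = 0.1474 m.

147 mm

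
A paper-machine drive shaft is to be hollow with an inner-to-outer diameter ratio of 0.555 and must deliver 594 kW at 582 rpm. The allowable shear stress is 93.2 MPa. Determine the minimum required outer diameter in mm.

ω = 2π·582/60 = 60.95 rad/s, so T = P/ω = 594×10³ / 60.95 = 9746 N·m.
For a hollow shaft with d_i/d_o = 0.555: τ_max = 16T/(π d_o³ (1−k⁴)), so d_o = [16T/(π τ_allow (1−k⁴))]^(1/3) = [16·9746/(π·9.32×10^7·0.9051)]^(1/3) = 0.08380 m.

83.8 mm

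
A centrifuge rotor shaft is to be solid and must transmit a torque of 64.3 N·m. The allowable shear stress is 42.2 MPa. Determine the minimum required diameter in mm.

For a solid shaft τ_max = 16T/(πd³), so d = (16T/(π τ_allow))^(1/3) = (16·64.30/(π·4.22×10^7))^(1/3) = 0.01980 m.

19.8 mm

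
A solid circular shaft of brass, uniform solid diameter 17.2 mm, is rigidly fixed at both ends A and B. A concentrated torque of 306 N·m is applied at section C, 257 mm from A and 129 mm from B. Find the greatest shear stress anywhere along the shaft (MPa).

With uniform GJ and both ends fixed, compatibility θ_AC = θ_CB gives T_A·a = T_B·b, together with T_A + T_B = T₀.
T_A = T₀·b/(a+b) = 306.0·129/386.0 = 102.3 N·m; T_B = 203.7 N·m.
τ in each portion: τ_AC = 1.02×10^8 Pa, τ_CB = 2.04×10^8 Pa; maximum is in CB.
τ_max = T_CB·r/J = 203.7·0.00860/8.59×10^-9 = 2.039×10^8 Pa.

204 MPa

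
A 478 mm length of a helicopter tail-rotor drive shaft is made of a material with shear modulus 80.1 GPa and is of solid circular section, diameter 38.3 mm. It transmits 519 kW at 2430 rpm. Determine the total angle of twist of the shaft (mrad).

ω = 2π·2430/60 = 254.5 rad/s, so T = P/ω = 519×10³ / 254.5 = 2040 N·m.
J = πd⁴/32 = π(0.0383)⁴/32 = 2.112×10^-7 m⁴.
θ = T·L/(G·J) = 2040 × 0.478 / (80.1×10⁹ × 2.112×10^-7) = 0.05761 rad.

57.6 mrad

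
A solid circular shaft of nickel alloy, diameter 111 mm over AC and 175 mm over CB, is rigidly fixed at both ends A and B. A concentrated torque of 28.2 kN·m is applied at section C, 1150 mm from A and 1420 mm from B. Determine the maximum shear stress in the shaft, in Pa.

Compatibility: T_A·a/J_AC = T_B·b/J_CB with T_A + T_B = T₀.
J_AC = 1.49×10^-5 m⁴, J_CB = 9.21×10^-5 m⁴, so T_A = T₀·(J_AC/a)/((J_AC/a)+(J_CB/b)) = 4697 N·m, T_B = 23500 N·m.
τ in each portion: τ_AC = 1.75×10^7 Pa, τ_CB = 2.23×10^7 Pa; maximum is in CB.
τ_max = T_CB·r/J = 23500·0.0875/9.21×10^-5 = 2.233×10^7 Pa.

2.23e7 Pa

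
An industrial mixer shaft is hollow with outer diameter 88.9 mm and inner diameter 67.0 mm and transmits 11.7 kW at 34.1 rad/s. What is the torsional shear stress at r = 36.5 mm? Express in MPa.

3.01 MPa

ω = 34.1 rad/s, so T = P/ω = 11.7×10³ / 34.10 = 343.1 N·m.
J = π(d_o⁴ − d_i⁴)/32 = π(0.0889⁴ − 0.0670⁴)/32 = 4.154×10^-6 m⁴.
Shear stress varies linearly with radius: τ = T·r/J = 343.1 × 0.0365 / 4.154×10^-6 = 3.015×10^6 Pa.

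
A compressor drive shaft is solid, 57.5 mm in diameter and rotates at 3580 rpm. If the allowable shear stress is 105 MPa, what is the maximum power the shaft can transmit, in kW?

1470 kW

J = πd⁴/32 = π(0.0575)⁴/32 = 1.073×10^-6 m⁴.
T_max = τ_allow·J/r = 1.05×10^8 × 1.073×10^-6 / 0.0288 = 3919 N·m.
ω = 2π·3580/60 = 374.9 rad/s, so P_max = T_max·ω = 1.469×10^6 W.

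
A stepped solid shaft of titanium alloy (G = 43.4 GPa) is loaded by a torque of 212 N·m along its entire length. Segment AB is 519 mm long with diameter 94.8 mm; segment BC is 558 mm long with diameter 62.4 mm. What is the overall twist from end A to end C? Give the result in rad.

J_AB = π(0.0948)⁴/32 = 7.93×10^-6 m⁴; J_BC = π(0.0624)⁴/32 = 1.49×10^-6 m⁴.
θ = (T/G)·Σ L_i/J_i = (212.0/43.4×10⁹)·(0.519/7.93×10^-6 + 0.558/1.49×10^-6) = 2.151×10^-3 rad.

0.00215 rad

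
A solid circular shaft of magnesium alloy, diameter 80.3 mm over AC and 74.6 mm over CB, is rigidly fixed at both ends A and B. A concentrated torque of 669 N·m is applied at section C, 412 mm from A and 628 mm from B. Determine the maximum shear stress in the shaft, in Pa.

4.42e6 Pa

Compatibility: T_A·a/J_AC = T_B·b/J_CB with T_A + T_B = T₀.
J_AC = 4.08×10^-6 m⁴, J_CB = 3.04×10^-6 m⁴, so T_A = T₀·(J_AC/a)/((J_AC/a)+(J_CB/b)) = 449.4 N·m, T_B = 219.6 N·m.
τ in each portion: τ_AC = 4.42×10^6 Pa, τ_CB = 2.69×10^6 Pa; maximum is in AC.
τ_max = T_AC·r/J = 449.4·0.0401/4.08×10^-6 = 4.420×10^6 Pa.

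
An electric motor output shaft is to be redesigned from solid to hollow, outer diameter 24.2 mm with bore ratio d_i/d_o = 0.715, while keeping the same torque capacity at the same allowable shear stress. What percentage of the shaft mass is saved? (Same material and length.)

40.2 %

Equal τ_max and T ⇒ the solid shaft needs d_s³ = d_o³(1−k⁴), so d_s = 24.2·(1−0.715⁴)^(1/3) = 21.88 mm.
Area ratio A_h/A_s = d_o²(1−k²)/d_s² = (1−k²)/(1−k⁴)^(2/3) = 0.5982.
Mass saving = 1 − 0.5982 = 40.2 %.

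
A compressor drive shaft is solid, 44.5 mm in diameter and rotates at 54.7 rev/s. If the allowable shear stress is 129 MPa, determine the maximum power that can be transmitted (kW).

767 kW

J = πd⁴/32 = π(0.0445)⁴/32 = 3.850×10^-7 m⁴.
T_max = τ_allow·J/r = 1.29×10^8 × 3.850×10^-7 / 0.0222 = 2232 N·m.
ω = 2π·54.7 = 343.7 rad/s, so P_max = T_max·ω = 7.671×10^5 W.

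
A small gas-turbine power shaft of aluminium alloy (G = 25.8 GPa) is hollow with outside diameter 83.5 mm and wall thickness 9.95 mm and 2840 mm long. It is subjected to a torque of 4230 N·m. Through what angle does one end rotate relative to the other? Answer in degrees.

8.43°

J = π(d_o⁴ − d_i⁴)/32 = π(0.0835⁴ − 0.0636⁴)/32 = 3.166×10^-6 m⁴.
θ = T·L/(G·J) = 4230 × 2.84 / (25.8×10⁹ × 3.166×10^-6) = 0.1471 rad.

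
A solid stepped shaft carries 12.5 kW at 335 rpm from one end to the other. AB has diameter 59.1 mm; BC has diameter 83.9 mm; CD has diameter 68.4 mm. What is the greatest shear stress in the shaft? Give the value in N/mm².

8.79 N/mm²

ω = 2π·335/60 = 35.08 rad/s, so T = P/ω = 12.5×10³ / 35.08 = 356.3 N·m.
Under the same torque, τ_max = 16T/(πd³) is largest where d is smallest — segment AB (d = 59.1 mm).
τ_max = 16·356.3/(π·(0.0591)³) = 8.791×10^6 Pa.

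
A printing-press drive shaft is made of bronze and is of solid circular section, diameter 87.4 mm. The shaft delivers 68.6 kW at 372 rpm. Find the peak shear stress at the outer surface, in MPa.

13.4 MPa

ω = 2π·372/60 = 38.96 rad/s, so T = P/ω = 68.6×10³ / 38.96 = 1761 N·m.
J = πd⁴/32 = π(0.0874)⁴/32 = 5.729×10^-6 m⁴.
τ_max = T·r/J = 1761 × 0.0437 / 5.729×10^-6 = 1.343×10^7 Pa.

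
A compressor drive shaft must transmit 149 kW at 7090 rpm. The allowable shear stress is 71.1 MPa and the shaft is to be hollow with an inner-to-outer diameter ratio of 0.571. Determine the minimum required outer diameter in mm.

25.2 mm

ω = 2π·7090/60 = 742.5 rad/s, so T = P/ω = 149×10³ / 742.5 = 200.7 N·m.
For a hollow shaft with d_i/d_o = 0.571: τ_max = 16T/(π d_o³ (1−k⁴)), so d_o = [16T/(π τ_allow (1−k⁴))]^(1/3) = [16·200.7/(π·7.11×10^7·0.8937)]^(1/3) = 0.02524 m.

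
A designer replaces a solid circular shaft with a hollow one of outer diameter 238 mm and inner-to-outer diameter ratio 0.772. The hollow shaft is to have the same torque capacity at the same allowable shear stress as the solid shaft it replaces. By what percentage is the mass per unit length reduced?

Equal τ_max and T ⇒ the solid shaft needs d_s³ = d_o³(1−k⁴), so d_s = 238·(1−0.772⁴)^(1/3) = 205.6 mm.
Area ratio A_h/A_s = d_o²(1−k²)/d_s² = (1−k²)/(1−k⁴)^(2/3) = 0.5413.
Mass saving = 1 − 0.5413 = 45.9 %.

45.9 %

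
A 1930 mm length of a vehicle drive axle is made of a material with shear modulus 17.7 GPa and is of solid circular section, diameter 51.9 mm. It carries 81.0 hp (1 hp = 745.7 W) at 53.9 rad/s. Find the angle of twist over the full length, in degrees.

9.83°

ω = 53.9 rad/s, so T = P/ω = 81.0×745.7 / 53.90 = 1121 N·m.
J = πd⁴/32 = π(0.0519)⁴/32 = 7.123×10^-7 m⁴.
θ = T·L/(G·J) = 1121 × 1.93 / (17.7×10⁹ × 7.123×10^-7) = 0.1715 rad.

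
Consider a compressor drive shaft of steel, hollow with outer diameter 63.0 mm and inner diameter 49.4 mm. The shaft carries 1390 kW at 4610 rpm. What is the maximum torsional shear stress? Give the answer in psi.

13700 psi

ω = 2π·4610/60 = 482.8 rad/s, so T = P/ω = 1390×10³ / 482.8 = 2879 N·m.
J = π(d_o⁴ − d_i⁴)/32 = π(0.0630⁴ − 0.0494⁴)/32 = 9.619×10^-7 m⁴.
τ_max = T·r/J = 2879 × 0.0315 / 9.619×10^-7 = 9.429×10^7 Pa.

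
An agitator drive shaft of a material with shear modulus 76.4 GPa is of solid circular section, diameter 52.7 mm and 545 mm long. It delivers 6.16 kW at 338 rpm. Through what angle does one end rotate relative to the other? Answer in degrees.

0.0939°

ω = 2π·338/60 = 35.40 rad/s, so T = P/ω = 6.16×10³ / 35.40 = 174.0 N·m.
J = πd⁴/32 = π(0.0527)⁴/32 = 7.573×10^-7 m⁴.
θ = T·L/(G·J) = 174.0 × 0.545 / (76.4×10⁹ × 7.573×10^-7) = 1.639×10^-3 rad.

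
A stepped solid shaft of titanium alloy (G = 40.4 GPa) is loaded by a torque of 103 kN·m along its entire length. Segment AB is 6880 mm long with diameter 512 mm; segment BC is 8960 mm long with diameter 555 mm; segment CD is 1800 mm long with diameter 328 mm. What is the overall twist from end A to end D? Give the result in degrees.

J_AB = π(0.512)⁴/32 = 6.75×10^-3 m⁴; J_BC = π(0.555)⁴/32 = 9.31×10^-3 m⁴; J_CD = π(0.328)⁴/32 = 1.14×10^-3 m⁴.
θ = (T/G)·Σ L_i/J_i = (103000/40.4×10⁹)·(6.88/6.75×10^-3 + 8.96/9.31×10^-3 + 1.80/1.14×10^-3) = 9.091×10^-3 rad.

0.521°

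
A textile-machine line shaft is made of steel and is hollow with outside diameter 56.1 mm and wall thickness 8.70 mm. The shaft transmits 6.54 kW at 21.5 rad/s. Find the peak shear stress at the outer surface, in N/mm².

11.3 N/mm²

ω = 21.5 rad/s, so T = P/ω = 6.54×10³ / 21.50 = 304.2 N·m.
J = π(d_o⁴ − d_i⁴)/32 = π(0.0561⁴ − 0.0387⁴)/32 = 7.522×10^-7 m⁴.
τ_max = T·r/J = 304.2 × 0.0281 / 7.522×10^-7 = 1.134×10^7 Pa.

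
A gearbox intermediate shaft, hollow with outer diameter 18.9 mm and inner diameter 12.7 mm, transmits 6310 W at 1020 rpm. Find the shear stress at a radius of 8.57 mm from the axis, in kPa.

50800 kPa

ω = 2π·1020/60 = 106.8 rad/s, so T = P/ω = 6310 / 106.8 = 59.07 N·m.
J = π(d_o⁴ − d_i⁴)/32 = π(0.0189⁴ − 0.0127⁴)/32 = 9.973×10^-9 m⁴.
Shear stress varies linearly with radius: τ = T·r/J = 59.07 × 0.00857 / 9.973×10^-9 = 5.076×10^7 Pa.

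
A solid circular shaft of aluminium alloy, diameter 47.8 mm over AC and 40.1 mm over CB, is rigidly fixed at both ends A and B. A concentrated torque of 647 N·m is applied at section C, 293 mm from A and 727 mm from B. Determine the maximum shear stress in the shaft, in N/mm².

25.2 N/mm²

Compatibility: T_A·a/J_AC = T_B·b/J_CB with T_A + T_B = T₀.
J_AC = 5.13×10^-7 m⁴, J_CB = 2.54×10^-7 m⁴, so T_A = T₀·(J_AC/a)/((J_AC/a)+(J_CB/b)) = 539.3 N·m, T_B = 107.7 N·m.
τ in each portion: τ_AC = 2.52×10^7 Pa, τ_CB = 8.50×10^6 Pa; maximum is in AC.
τ_max = T_AC·r/J = 539.3·0.0239/5.13×10^-7 = 2.515×10^7 Pa.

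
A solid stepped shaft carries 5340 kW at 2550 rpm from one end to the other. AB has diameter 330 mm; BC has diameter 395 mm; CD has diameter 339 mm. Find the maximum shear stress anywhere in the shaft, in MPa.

2.83 MPa

ω = 2π·2550/60 = 267.0 rad/s, so T = P/ω = 5340×10³ / 267.0 = 20000 N·m.
Under the same torque, τ_max = 16T/(πd³) is largest where d is smallest — segment AB (d = 330 mm).
τ_max = 16·20000/(π·(0.330)³) = 2.834×10^6 Pa.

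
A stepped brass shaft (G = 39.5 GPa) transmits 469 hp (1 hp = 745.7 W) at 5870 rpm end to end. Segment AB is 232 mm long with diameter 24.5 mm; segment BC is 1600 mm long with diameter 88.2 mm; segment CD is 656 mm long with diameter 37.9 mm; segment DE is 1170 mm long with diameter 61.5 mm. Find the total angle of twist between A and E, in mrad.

157 mrad

ω = 2π·5870/60 = 614.7 rad/s, so T = P/ω = 469×745.7 / 614.7 = 568.9 N·m.
J_AB = π(0.0245)⁴/32 = 3.54×10^-8 m⁴; J_BC = π(0.0882)⁴/32 = 5.94×10^-6 m⁴; J_CD = π(0.0379)⁴/32 = 2.03×10^-7 m⁴; J_DE = π(0.0615)⁴/32 = 1.40×10^-6 m⁴.
θ = (T/G)·Σ L_i/J_i = (568.9/39.5×10⁹)·(0.232/3.54×10^-8 + 1.60/5.94×10^-6 + 0.656/2.03×10^-7 + 1.17/1.40×10^-6) = 0.1570 rad.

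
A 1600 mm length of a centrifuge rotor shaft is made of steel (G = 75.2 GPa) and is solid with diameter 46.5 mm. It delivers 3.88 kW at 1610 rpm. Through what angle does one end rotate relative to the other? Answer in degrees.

0.0611°

ω = 2π·1610/60 = 168.6 rad/s, so T = P/ω = 3.88×10³ / 168.6 = 23.01 N·m.
J = πd⁴/32 = π(0.0465)⁴/32 = 4.590×10^-7 m⁴.
θ = T·L/(G·J) = 23.01 × 1.60 / (75.2×10⁹ × 4.590×10^-7) = 1.067×10^-3 rad.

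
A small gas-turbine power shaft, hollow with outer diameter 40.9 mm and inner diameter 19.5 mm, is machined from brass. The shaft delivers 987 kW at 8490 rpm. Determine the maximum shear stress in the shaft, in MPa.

ω = 2π·8490/60 = 889.1 rad/s, so T = P/ω = 987×10³ / 889.1 = 1110 N·m.
J = π(d_o⁴ − d_i⁴)/32 = π(0.0409⁴ − 0.0195⁴)/32 = 2.605×10^-7 m⁴.
τ_max = T·r/J = 1110 × 0.0204 / 2.605×10^-7 = 8.714×10^7 Pa.

87.1 MPa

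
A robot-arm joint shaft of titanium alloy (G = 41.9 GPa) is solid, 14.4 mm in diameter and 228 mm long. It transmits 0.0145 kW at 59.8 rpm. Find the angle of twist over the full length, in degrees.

0.171°

ω = 2π·59.8/60 = 6.262 rad/s, so T = P/ω = 0.0145×10³ / 6.262 = 2.315 N·m.
J = πd⁴/32 = π(0.0144)⁴/32 = 4.221×10^-9 m⁴.
θ = T·L/(G·J) = 2.315 × 0.228 / (41.9×10⁹ × 4.221×10^-9) = 2.985×10^-3 rad.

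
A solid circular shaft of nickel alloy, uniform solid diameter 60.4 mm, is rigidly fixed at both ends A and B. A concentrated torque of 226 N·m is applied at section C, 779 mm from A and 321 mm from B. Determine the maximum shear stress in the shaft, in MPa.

With uniform GJ and both ends fixed, compatibility θ_AC = θ_CB gives T_A·a = T_B·b, together with T_A + T_B = T₀.
T_A = T₀·b/(a+b) = 226.0·321/1100 = 65.95 N·m; T_B = 160.0 N·m.
τ in each portion: τ_AC = 1.52×10^6 Pa, τ_CB = 3.70×10^6 Pa; maximum is in CB.
τ_max = T_CB·r/J = 160.0·0.0302/1.31×10^-6 = 3.699×10^6 Pa.

3.70 MPa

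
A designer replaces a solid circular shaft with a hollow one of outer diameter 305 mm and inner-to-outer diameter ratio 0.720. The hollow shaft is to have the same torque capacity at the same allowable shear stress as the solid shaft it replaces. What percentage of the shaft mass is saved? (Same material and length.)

Equal τ_max and T ⇒ the solid shaft needs d_s³ = d_o³(1−k⁴), so d_s = 305·(1−0.720⁴)^(1/3) = 274.8 mm.
Area ratio A_h/A_s = d_o²(1−k²)/d_s² = (1−k²)/(1−k⁴)^(2/3) = 0.5933.
Mass saving = 1 − 0.5933 = 40.7 %.

40.7 %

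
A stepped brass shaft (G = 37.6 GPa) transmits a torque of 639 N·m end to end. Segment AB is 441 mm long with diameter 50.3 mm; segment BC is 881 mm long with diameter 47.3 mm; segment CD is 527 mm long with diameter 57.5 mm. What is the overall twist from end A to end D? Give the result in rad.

J_AB = π(0.0503)⁴/32 = 6.28×10^-7 m⁴; J_BC = π(0.0473)⁴/32 = 4.91×10^-7 m⁴; J_CD = π(0.0575)⁴/32 = 1.07×10^-6 m⁴.
θ = (T/G)·Σ L_i/J_i = (639.0/37.6×10⁹)·(0.441/6.28×10^-7 + 0.881/4.91×10^-7 + 0.527/1.07×10^-6) = 0.05074 rad.

0.0507 rad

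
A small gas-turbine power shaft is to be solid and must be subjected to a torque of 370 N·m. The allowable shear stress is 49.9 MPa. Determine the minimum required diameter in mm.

For a solid shaft τ_max = 16T/(πd³), so d = (16T/(π τ_allow))^(1/3) = (16·370.0/(π·4.99×10^7))^(1/3) = 0.03355 m.

33.5 mm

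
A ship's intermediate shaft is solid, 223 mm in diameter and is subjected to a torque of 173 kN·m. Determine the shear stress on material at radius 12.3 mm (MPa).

J = πd⁴/32 = π(0.223)⁴/32 = 2.428×10^-4 m⁴.
Shear stress varies linearly with radius: τ = T·r/J = 173000 × 0.0123 / 2.428×10^-4 = 8.765×10^6 Pa.

8.76 MPa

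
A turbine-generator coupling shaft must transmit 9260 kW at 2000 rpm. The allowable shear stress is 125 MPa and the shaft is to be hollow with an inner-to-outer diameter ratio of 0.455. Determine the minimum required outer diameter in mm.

123 mm

ω = 2π·2000/60 = 209.4 rad/s, so T = P/ω = 9260×10³ / 209.4 = 44210 N·m.
For a hollow shaft with d_i/d_o = 0.455: τ_max = 16T/(π d_o³ (1−k⁴)), so d_o = [16T/(π τ_allow (1−k⁴))]^(1/3) = [16·44210/(π·1.25×10^8·0.9571)]^(1/3) = 0.1235 m.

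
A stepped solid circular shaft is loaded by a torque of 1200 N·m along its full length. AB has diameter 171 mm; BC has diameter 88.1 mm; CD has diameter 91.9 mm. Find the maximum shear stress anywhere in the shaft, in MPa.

8.94 MPa

Under the same torque, τ_max = 16T/(πd³) is largest where d is smallest — segment BC (d = 88.1 mm).
τ_max = 16·1200/(π·(0.0881)³) = 8.938×10^6 Pa.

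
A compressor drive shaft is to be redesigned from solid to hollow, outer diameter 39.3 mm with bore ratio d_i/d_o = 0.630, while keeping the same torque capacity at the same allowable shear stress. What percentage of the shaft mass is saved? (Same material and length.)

32.4 %

Equal τ_max and T ⇒ the solid shaft needs d_s³ = d_o³(1−k⁴), so d_s = 39.3·(1−0.630⁴)^(1/3) = 37.12 mm.
Area ratio A_h/A_s = d_o²(1−k²)/d_s² = (1−k²)/(1−k⁴)^(2/3) = 0.6761.
Mass saving = 1 − 0.6761 = 32.4 %.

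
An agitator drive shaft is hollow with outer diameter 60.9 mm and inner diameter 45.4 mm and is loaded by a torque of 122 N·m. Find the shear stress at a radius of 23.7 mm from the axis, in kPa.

J = π(d_o⁴ − d_i⁴)/32 = π(0.0609⁴ − 0.0454⁴)/32 = 9.333×10^-7 m⁴.
Shear stress varies linearly with radius: τ = T·r/J = 122.0 × 0.0237 / 9.333×10^-7 = 3.098×10^6 Pa.

3100 kPa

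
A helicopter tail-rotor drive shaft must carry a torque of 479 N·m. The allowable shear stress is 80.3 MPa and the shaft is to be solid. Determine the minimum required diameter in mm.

For a solid shaft τ_max = 16T/(πd³), so d = (16T/(π τ_allow))^(1/3) = (16·479.0/(π·8.03×10^7))^(1/3) = 0.03120 m.

31.2 mm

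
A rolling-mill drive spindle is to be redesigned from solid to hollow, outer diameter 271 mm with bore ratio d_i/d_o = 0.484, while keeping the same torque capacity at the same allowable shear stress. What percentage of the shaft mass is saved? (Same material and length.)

Equal τ_max and T ⇒ the solid shaft needs d_s³ = d_o³(1−k⁴), so d_s = 271·(1−0.484⁴)^(1/3) = 265.9 mm.
Area ratio A_h/A_s = d_o²(1−k²)/d_s² = (1−k²)/(1−k⁴)^(2/3) = 0.7951.
Mass saving = 1 − 0.7951 = 20.5 %.

20.5 %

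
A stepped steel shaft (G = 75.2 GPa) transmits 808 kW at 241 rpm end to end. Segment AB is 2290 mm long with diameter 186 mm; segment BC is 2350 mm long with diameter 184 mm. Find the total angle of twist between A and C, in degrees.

ω = 2π·241/60 = 25.24 rad/s, so T = P/ω = 808×10³ / 25.24 = 32020 N·m.
J_AB = π(0.186)⁴/32 = 1.18×10^-4 m⁴; J_BC = π(0.184)⁴/32 = 1.13×10^-4 m⁴.
θ = (T/G)·Σ L_i/J_i = (32020/75.2×10⁹)·(2.29/1.18×10^-4 + 2.35/1.13×10^-4) = 0.01719 rad.

0.985°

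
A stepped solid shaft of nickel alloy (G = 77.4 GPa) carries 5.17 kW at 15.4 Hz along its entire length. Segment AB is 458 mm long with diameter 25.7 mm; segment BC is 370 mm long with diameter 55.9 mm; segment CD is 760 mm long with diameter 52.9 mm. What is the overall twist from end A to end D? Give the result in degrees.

0.477°

ω = 2π·15.4 = 96.76 rad/s, so T = P/ω = 5.17×10³ / 96.76 = 53.43 N·m.
J_AB = π(0.0257)⁴/32 = 4.28×10^-8 m⁴; J_BC = π(0.0559)⁴/32 = 9.59×10^-7 m⁴; J_CD = π(0.0529)⁴/32 = 7.69×10^-7 m⁴.
θ = (T/G)·Σ L_i/J_i = (53.43/77.4×10⁹)·(0.458/4.28×10^-8 + 0.370/9.59×10^-7 + 0.760/7.69×10^-7) = 8.331×10^-3 rad.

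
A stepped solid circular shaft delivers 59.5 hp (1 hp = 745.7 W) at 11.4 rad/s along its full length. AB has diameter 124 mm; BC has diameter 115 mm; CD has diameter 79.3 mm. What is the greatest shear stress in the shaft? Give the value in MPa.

39.7 MPa

ω = 11.4 rad/s, so T = P/ω = 59.5×745.7 / 11.40 = 3892 N·m.
Under the same torque, τ_max = 16T/(πd³) is largest where d is smallest — segment CD (d = 79.3 mm).
τ_max = 16·3892/(π·(0.0793)³) = 3.975×10^7 Pa.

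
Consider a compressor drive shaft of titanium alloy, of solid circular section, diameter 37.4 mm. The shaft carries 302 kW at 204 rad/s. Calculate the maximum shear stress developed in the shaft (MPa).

144 MPa

ω = 204 rad/s, so T = P/ω = 302×10³ / 204.0 = 1480 N·m.
J = πd⁴/32 = π(0.0374)⁴/32 = 1.921×10^-7 m⁴.
τ_max = T·r/J = 1480 × 0.0187 / 1.921×10^-7 = 1.441×10^8 Pa.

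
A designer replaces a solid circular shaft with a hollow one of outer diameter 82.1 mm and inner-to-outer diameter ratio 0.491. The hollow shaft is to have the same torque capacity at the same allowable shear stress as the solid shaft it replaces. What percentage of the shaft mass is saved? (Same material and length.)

21.0 %

Equal τ_max and T ⇒ the solid shaft needs d_s³ = d_o³(1−k⁴), so d_s = 82.1·(1−0.491⁴)^(1/3) = 80.48 mm.
Area ratio A_h/A_s = d_o²(1−k²)/d_s² = (1−k²)/(1−k⁴)^(2/3) = 0.7898.
Mass saving = 1 − 0.7898 = 21.0 %.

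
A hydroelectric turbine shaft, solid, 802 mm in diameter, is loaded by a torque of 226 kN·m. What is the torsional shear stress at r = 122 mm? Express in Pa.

J = πd⁴/32 = π(0.802)⁴/32 = 0.04062 m⁴.
Shear stress varies linearly with radius: τ = T·r/J = 226000 × 0.122 / 0.04062 = 6.788×10^5 Pa.

679000 Pa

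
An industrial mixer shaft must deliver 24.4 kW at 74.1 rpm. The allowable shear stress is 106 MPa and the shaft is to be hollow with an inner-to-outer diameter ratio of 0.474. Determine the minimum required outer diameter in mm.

54.2 mm

ω = 2π·74.1/60 = 7.760 rad/s, so T = P/ω = 24.4×10³ / 7.760 = 3144 N·m.
For a hollow shaft with d_i/d_o = 0.474: τ_max = 16T/(π d_o³ (1−k⁴)), so d_o = [16T/(π τ_allow (1−k⁴))]^(1/3) = [16·3144/(π·1.06×10^8·0.9495)]^(1/3) = 0.05419 m.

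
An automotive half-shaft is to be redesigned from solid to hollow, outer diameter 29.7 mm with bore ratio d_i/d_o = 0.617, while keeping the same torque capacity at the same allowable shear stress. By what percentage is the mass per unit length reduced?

31.3 %

Equal τ_max and T ⇒ the solid shaft needs d_s³ = d_o³(1−k⁴), so d_s = 29.7·(1−0.617⁴)^(1/3) = 28.19 mm.
Area ratio A_h/A_s = d_o²(1−k²)/d_s² = (1−k²)/(1−k⁴)^(2/3) = 0.6874.
Mass saving = 1 − 0.6874 = 31.3 %.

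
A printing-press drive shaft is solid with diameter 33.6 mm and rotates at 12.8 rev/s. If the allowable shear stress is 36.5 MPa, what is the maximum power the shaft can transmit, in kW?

J = πd⁴/32 = π(0.0336)⁴/32 = 1.251×10^-7 m⁴.
T_max = τ_allow·J/r = 3.65×10^7 × 1.251×10^-7 / 0.0168 = 271.9 N·m.
ω = 2π·12.8 = 80.42 rad/s, so P_max = T_max·ω = 2.186×10^4 W.

21.9 kW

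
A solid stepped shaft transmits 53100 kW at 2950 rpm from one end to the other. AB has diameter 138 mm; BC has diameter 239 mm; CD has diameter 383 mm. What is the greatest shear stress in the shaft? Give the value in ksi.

48.3 ksi

ω = 2π·2950/60 = 308.9 rad/s, so T = P/ω = 53100×10³ / 308.9 = 171900 N·m.
Under the same torque, τ_max = 16T/(πd³) is largest where d is smallest — segment AB (d = 138 mm).
τ_max = 16·171900/(π·(0.138)³) = 3.331×10^8 Pa.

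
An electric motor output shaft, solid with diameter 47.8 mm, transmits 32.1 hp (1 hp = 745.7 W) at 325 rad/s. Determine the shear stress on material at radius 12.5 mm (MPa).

ω = 325 rad/s, so T = P/ω = 32.1×745.7 / 325.0 = 73.65 N·m.
J = πd⁴/32 = π(0.0478)⁴/32 = 5.125×10^-7 m⁴.
Shear stress varies linearly with radius: τ = T·r/J = 73.65 × 0.0125 / 5.125×10^-7 = 1.796×10^6 Pa.

1.80 MPa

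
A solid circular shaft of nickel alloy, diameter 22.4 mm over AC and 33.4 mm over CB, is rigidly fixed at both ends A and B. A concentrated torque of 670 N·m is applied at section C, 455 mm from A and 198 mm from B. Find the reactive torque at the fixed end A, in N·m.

Compatibility: T_A·a/J_AC = T_B·b/J_CB with T_A + T_B = T₀.
J_AC = 2.47×10^-8 m⁴, J_CB = 1.22×10^-7 m⁴, so T_A = T₀·(J_AC/a)/((J_AC/a)+(J_CB/b)) = 54.21 N·m, T_B = 615.8 N·m.

54.2 N·m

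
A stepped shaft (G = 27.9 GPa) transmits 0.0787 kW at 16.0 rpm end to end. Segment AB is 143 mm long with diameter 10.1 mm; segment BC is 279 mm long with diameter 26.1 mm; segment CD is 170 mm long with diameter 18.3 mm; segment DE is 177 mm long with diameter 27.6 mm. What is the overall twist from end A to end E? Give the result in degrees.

15.9°

ω = 2π·16.0/60 = 1.676 rad/s, so T = P/ω = 0.0787×10³ / 1.676 = 46.97 N·m.
J_AB = π(0.0101)⁴/32 = 1.02×10^-9 m⁴; J_BC = π(0.0261)⁴/32 = 4.56×10^-8 m⁴; J_CD = π(0.0183)⁴/32 = 1.10×10^-8 m⁴; J_DE = π(0.0276)⁴/32 = 5.70×10^-8 m⁴.
θ = (T/G)·Σ L_i/J_i = (46.97/27.9×10⁹)·(0.143/1.02×10^-9 + 0.279/4.56×10^-8 + 0.170/1.10×10^-8 + 0.177/5.70×10^-8) = 0.2772 rad.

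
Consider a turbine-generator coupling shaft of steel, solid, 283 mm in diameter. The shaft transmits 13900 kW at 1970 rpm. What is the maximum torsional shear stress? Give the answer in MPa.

ω = 2π·1970/60 = 206.3 rad/s, so T = P/ω = 13900×10³ / 206.3 = 67380 N·m.
J = πd⁴/32 = π(0.283)⁴/32 = 6.297×10^-4 m⁴.
τ_max = T·r/J = 67380 × 0.141 / 6.297×10^-4 = 1.514×10^7 Pa.

15.1 MPa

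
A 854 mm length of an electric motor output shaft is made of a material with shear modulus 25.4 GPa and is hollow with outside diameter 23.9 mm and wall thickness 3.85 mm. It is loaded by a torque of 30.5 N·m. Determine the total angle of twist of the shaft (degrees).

2.33°

J = π(d_o⁴ − d_i⁴)/32 = π(0.0239⁴ − 0.0162⁴)/32 = 2.527×10^-8 m⁴.
θ = T·L/(G·J) = 30.50 × 0.854 / (25.4×10⁹ × 2.527×10^-8) = 0.04058 rad.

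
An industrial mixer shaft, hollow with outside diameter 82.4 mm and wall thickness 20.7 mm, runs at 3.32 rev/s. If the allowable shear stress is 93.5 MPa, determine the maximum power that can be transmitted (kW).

J = π(d_o⁴ − d_i⁴)/32 = π(0.0824⁴ − 0.0410⁴)/32 = 4.249×10^-6 m⁴.
T_max = τ_allow·J/r = 9.35×10^7 × 4.249×10^-6 / 0.0412 = 9642 N·m.
ω = 2π·3.32 = 20.86 rad/s, so P_max = T_max·ω = 2.011×10^5 W.

201 kW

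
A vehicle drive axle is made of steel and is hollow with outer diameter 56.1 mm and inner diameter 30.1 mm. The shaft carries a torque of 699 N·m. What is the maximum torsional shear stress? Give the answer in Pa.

2.20e7 Pa

J = π(d_o⁴ − d_i⁴)/32 = π(0.0561⁴ − 0.0301⁴)/32 = 8.918×10^-7 m⁴.
τ_max = T·r/J = 699.0 × 0.0281 / 8.918×10^-7 = 2.199×10^7 Pa.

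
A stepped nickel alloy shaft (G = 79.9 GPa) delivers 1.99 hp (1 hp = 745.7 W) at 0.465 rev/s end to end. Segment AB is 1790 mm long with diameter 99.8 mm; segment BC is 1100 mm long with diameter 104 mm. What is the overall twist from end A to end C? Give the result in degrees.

0.102°

ω = 2π·0.465 = 2.922 rad/s, so T = P/ω = 1.99×745.7 / 2.922 = 507.9 N·m.
J_AB = π(0.0998)⁴/32 = 9.74×10^-6 m⁴; J_BC = π(0.104)⁴/32 = 1.15×10^-5 m⁴.
θ = (T/G)·Σ L_i/J_i = (507.9/79.9×10⁹)·(1.79/9.74×10^-6 + 1.10/1.15×10^-5) = 1.777×10^-3 rad.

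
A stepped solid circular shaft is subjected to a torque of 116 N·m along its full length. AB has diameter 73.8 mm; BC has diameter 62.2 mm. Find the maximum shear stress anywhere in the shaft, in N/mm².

2.46 N/mm²

Under the same torque, τ_max = 16T/(πd³) is largest where d is smallest — segment BC (d = 62.2 mm).
τ_max = 16·116.0/(π·(0.0622)³) = 2.455×10^6 Pa.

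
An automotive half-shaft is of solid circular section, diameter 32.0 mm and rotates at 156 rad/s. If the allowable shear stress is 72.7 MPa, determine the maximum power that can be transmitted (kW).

J = πd⁴/32 = π(0.0320)⁴/32 = 1.029×10^-7 m⁴.
T_max = τ_allow·J/r = 7.27×10^7 × 1.029×10^-7 / 0.0160 = 467.8 N·m.
ω = 156 rad/s, so P_max = T_max·ω = 7.297×10^4 W.

73.0 kW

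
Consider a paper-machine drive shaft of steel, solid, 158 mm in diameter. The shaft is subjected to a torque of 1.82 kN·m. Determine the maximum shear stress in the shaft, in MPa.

J = πd⁴/32 = π(0.158)⁴/32 = 6.118×10^-5 m⁴.
τ_max = T·r/J = 1820 × 0.0790 / 6.118×10^-5 = 2.350×10^6 Pa.

2.35 MPa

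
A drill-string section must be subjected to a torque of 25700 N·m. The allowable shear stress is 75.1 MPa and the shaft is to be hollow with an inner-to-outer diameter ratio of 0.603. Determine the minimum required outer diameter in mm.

126 mm

For a hollow shaft with d_i/d_o = 0.603: τ_max = 16T/(π d_o³ (1−k⁴)), so d_o = [16T/(π τ_allow (1−k⁴))]^(1/3) = [16·25700/(π·7.51×10^7·0.8678)]^(1/3) = 0.1262 m.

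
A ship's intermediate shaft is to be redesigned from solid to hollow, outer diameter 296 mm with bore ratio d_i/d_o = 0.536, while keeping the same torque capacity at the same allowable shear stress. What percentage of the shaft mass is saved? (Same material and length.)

Equal τ_max and T ⇒ the solid shaft needs d_s³ = d_o³(1−k⁴), so d_s = 296·(1−0.536⁴)^(1/3) = 287.6 mm.
Area ratio A_h/A_s = d_o²(1−k²)/d_s² = (1−k²)/(1−k⁴)^(2/3) = 0.7548.
Mass saving = 1 − 0.7548 = 24.5 %.

24.5 %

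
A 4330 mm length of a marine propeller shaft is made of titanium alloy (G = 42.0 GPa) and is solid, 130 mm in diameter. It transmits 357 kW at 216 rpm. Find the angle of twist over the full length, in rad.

ω = 2π·216/60 = 22.62 rad/s, so T = P/ω = 357×10³ / 22.62 = 15780 N·m.
J = πd⁴/32 = π(0.130)⁴/32 = 2.804×10^-5 m⁴.
θ = T·L/(G·J) = 15780 × 4.33 / (42.0×10⁹ × 2.804×10^-5) = 0.05803 rad.

0.0580 rad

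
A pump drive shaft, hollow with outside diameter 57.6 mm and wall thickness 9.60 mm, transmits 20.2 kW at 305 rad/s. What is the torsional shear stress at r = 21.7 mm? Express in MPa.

ω = 305 rad/s, so T = P/ω = 20.2×10³ / 305.0 = 66.23 N·m.
J = π(d_o⁴ − d_i⁴)/32 = π(0.0576⁴ − 0.0384⁴)/32 = 8.672×10^-7 m⁴.
Shear stress varies linearly with radius: τ = T·r/J = 66.23 × 0.0217 / 8.672×10^-7 = 1.657×10^6 Pa.

1.66 MPa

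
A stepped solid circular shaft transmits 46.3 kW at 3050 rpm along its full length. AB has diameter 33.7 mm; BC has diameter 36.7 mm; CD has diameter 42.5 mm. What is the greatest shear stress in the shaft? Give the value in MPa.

ω = 2π·3050/60 = 319.4 rad/s, so T = P/ω = 46.3×10³ / 319.4 = 145.0 N·m.
Under the same torque, τ_max = 16T/(πd³) is largest where d is smallest — segment AB (d = 33.7 mm).
τ_max = 16·145.0/(π·(0.0337)³) = 1.929×10^7 Pa.

19.3 MPa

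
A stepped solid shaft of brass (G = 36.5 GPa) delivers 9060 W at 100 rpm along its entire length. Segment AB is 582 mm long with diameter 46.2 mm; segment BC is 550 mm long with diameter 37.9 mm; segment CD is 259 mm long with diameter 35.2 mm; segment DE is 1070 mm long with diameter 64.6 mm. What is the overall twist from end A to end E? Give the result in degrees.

ω = 2π·100/60 = 10.47 rad/s, so T = P/ω = 9060 / 10.47 = 865.2 N·m.
J_AB = π(0.0462)⁴/32 = 4.47×10^-7 m⁴; J_BC = π(0.0379)⁴/32 = 2.03×10^-7 m⁴; J_CD = π(0.0352)⁴/32 = 1.51×10^-7 m⁴; J_DE = π(0.0646)⁴/32 = 1.71×10^-6 m⁴.
θ = (T/G)·Σ L_i/J_i = (865.2/36.5×10⁹)·(0.582/4.47×10^-7 + 0.550/2.03×10^-7 + 0.259/1.51×10^-7 + 1.07/1.71×10^-6) = 0.1508 rad.

8.64°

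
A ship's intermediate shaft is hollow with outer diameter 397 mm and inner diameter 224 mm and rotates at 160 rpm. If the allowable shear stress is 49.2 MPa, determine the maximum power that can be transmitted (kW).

9100 kW

J = π(d_o⁴ − d_i⁴)/32 = π(0.397⁴ − 0.224⁴)/32 = 2.192×10^-3 m⁴.
T_max = τ_allow·J/r = 4.92×10^7 × 2.192×10^-3 / 0.199 = 543200 N·m.
ω = 2π·160/60 = 16.76 rad/s, so P_max = T_max·ω = 9.101×10^6 W.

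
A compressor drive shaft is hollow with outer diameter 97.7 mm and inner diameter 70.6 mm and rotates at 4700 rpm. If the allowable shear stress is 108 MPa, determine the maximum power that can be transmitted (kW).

J = π(d_o⁴ − d_i⁴)/32 = π(0.0977⁴ − 0.0706⁴)/32 = 6.506×10^-6 m⁴.
T_max = τ_allow·J/r = 1.08×10^8 × 6.506×10^-6 / 0.0489 = 14380 N·m.
ω = 2π·4700/60 = 492.2 rad/s, so P_max = T_max·ω = 7.079×10^6 W.

7080 kW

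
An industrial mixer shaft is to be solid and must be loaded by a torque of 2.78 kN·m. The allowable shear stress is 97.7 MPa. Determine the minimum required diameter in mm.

For a solid shaft τ_max = 16T/(πd³), so d = (16T/(π τ_allow))^(1/3) = (16·2780/(π·9.77×10^7))^(1/3) = 0.05253 m.

52.5 mm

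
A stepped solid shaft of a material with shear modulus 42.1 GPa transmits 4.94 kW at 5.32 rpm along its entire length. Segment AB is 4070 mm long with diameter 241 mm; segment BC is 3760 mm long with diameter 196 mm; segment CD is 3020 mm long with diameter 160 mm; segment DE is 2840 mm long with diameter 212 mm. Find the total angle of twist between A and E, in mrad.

21.0 mrad

ω = 2π·5.32/60 = 0.5571 rad/s, so T = P/ω = 4.94×10³ / 0.5571 = 8867 N·m.
J_AB = π(0.241)⁴/32 = 3.31×10^-4 m⁴; J_BC = π(0.196)⁴/32 = 1.45×10^-4 m⁴; J_CD = π(0.160)⁴/32 = 6.43×10^-5 m⁴; J_DE = π(0.212)⁴/32 = 1.98×10^-4 m⁴.
θ = (T/G)·Σ L_i/J_i = (8867/42.1×10⁹)·(4.07/3.31×10^-4 + 3.76/1.45×10^-4 + 3.02/6.43×10^-5 + 2.84/1.98×10^-4) = 0.02096 rad.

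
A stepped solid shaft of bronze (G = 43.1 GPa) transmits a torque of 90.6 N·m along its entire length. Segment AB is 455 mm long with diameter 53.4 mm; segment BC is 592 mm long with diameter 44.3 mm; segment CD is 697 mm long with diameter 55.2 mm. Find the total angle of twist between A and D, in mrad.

6.10 mrad

J_AB = π(0.0534)⁴/32 = 7.98×10^-7 m⁴; J_BC = π(0.0443)⁴/32 = 3.78×10^-7 m⁴; J_CD = π(0.0552)⁴/32 = 9.11×10^-7 m⁴.
θ = (T/G)·Σ L_i/J_i = (90.60/43.1×10⁹)·(0.455/7.98×10^-7 + 0.592/3.78×10^-7 + 0.697/9.11×10^-7) = 6.097×10^-3 rad.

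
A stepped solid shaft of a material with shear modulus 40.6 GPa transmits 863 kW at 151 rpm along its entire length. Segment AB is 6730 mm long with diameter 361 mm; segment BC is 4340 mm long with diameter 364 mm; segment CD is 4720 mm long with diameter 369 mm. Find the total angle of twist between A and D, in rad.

ω = 2π·151/60 = 15.81 rad/s, so T = P/ω = 863×10³ / 15.81 = 54580 N·m.
J_AB = π(0.361)⁴/32 = 1.67×10^-3 m⁴; J_BC = π(0.364)⁴/32 = 1.72×10^-3 m⁴; J_CD = π(0.369)⁴/32 = 1.82×10^-3 m⁴.
θ = (T/G)·Σ L_i/J_i = (54580/40.6×10⁹)·(6.73/1.67×10^-3 + 4.34/1.72×10^-3 + 4.72/1.82×10^-3) = 0.01230 rad.

0.0123 rad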